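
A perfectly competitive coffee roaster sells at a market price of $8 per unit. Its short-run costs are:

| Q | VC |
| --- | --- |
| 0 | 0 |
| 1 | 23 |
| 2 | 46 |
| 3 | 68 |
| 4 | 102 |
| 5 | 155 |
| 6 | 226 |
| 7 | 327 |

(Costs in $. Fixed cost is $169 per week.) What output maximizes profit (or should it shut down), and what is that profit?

Q = 0 (shut down); profit = -$169

Profit at each row (π = 8Q − TC): Q=0: -169; Q=1: -184; Q=2: -199; Q=3: -213; Q=4: -239; Q=5: -284; Q=6: -347; Q=7: -440.
Profit is highest at Q = 0. Equivalently, the lowest AVC in the table is 68/3 ≈ $22.67 at Q = 3, and P = $8 falls below it — price never covers variable cost, so the firm shuts down and loses only its fixed cost.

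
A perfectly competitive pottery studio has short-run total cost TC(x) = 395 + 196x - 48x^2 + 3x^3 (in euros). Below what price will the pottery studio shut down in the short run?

€4 per unit

The shutdown price is the minimum of AVC. VC = 196x - 48x^2 + 3x^3, so AVC = 196 - 48x + 3x^2.
At the minimum of AVC, MC = AVC. MC = 196 - 96x + 9x^2; setting MC = AVC gives 6x^2 - 48x = 0, so x = 8. min AVC = 4.
So the shutdown price is €4.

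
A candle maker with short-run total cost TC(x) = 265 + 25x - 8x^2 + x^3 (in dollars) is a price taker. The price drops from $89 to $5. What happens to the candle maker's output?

AVC = 25 - 8x + x^2, minimized at x = 4 where min AVC = $9. MC = 25 - 16x + 3x^2.
With P = $89 above the shutdown price, P = MC gives x = 8.
At P = $5 < min AVC = $9, price no longer covers variable cost at any output, so the firm shuts down: x = 0.

Output falls from 8 to 0 (the firm shuts down)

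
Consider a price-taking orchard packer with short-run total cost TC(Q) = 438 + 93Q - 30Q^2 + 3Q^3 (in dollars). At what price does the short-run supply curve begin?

$18 per unit

The firm shuts down when price falls below the minimum of average variable cost. AVC = VC/Q = 93 - 30Q + 3Q^2.
At the minimum of AVC, MC = AVC. MC = 93 - 60Q + 9Q^2; setting MC = AVC gives 6Q^2 - 30Q = 0, so Q = 5. min AVC = 18.
For P < $18 the firm produces nothing.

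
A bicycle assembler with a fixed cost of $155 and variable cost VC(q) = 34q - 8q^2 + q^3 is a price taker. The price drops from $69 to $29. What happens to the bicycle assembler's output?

Output falls from 7 to 5

MC = 34 - 16q + 3q^2; the shutdown threshold is min AVC = $18 (at q = 4).
With P = $69 above the shutdown price, P = MC gives q = 7.
At P = $29 ≥ min AVC, set P = MC: q = 5. The firm stays open but cuts output.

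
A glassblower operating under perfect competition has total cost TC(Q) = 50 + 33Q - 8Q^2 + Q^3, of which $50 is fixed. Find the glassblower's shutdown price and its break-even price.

AVC = 33 - 8Q + Q^2; minimized at Q = 4, giving min AVC = $17. That is the shutdown price.
ATC = 50/Q + 33 - 8Q + Q^2. Setting dATC/dQ = −50/Q^2 − 8 + 2Q = 0 gives Q = 5 (since 2·5^3 − 8·5^2 = 50).
min ATC = 50/5 + 33 − 8·5 + 5^2 = $28. That is the break-even price.
For $17 ≤ P < $28 the firm produces at a loss; below $17 it shuts down.

Shutdown price = $17; break-even price = $28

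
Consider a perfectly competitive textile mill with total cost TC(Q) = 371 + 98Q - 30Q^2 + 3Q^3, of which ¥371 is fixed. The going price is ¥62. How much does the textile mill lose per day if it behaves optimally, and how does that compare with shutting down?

AVC = 98 - 30Q + 3Q^2 has its minimum ¥23 at Q = 5; price ¥62 clears that bar, so the firm operates.
MC = 98 - 60Q + 9Q^2. Setting P = MC and taking the root on the rising branch gives Q* = 6.
TR = 62·6 = 372. TC = 371 + 156 = 527. Profit = 372 − 527 = -¥155.
By producing, the firm covers all variable cost plus ¥216 of fixed cost; shutting down would lose the full ¥371.

Profit = -¥155 at Q = 6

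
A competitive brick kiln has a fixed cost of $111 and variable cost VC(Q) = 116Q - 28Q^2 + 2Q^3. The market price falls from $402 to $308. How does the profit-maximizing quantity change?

Output falls from 13 to 12

MC = 116 - 56Q + 6Q^2; the shutdown threshold is min AVC = $18 (at Q = 7).
With P = $402 above the shutdown price, P = MC gives Q = 13.
At P = $308 ≥ min AVC, set P = MC: Q = 12. The firm stays open but cuts output.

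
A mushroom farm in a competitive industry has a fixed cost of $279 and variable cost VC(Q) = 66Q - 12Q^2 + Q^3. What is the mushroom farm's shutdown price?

The shutdown price is the minimum of AVC. VC = 66Q - 12Q^2 + Q^3, so AVC = 66 - 12Q + Q^2.
At the minimum of AVC, MC = AVC. MC = 66 - 24Q + 3Q^2; setting MC = AVC gives 2Q^2 - 12Q = 0, so Q = 6. min AVC = 30.
So the shutdown price is $30.

$30 per unit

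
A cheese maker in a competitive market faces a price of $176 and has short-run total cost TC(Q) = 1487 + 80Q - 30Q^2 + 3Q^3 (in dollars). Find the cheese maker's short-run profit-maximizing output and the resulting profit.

AVC = 80 - 30Q + 3Q^2; min AVC = $5 at Q = 5. Since P = $176 ≥ min AVC, the firm produces.
MC = 80 - 60Q + 9Q^2. Setting P = MC and taking the root on the rising branch gives Q* = 8.
TR = 176·8 = 1408. TC = 1487 + 256 = 1743. Profit = 1408 − 1743 = -$335.
That loss of $335 beats the $1487 the firm would lose by shutting down; producing recovers $1152 of fixed cost.

Profit = -$335 at Q = 8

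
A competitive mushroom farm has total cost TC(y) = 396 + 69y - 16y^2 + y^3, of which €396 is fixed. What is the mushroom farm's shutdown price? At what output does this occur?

Short-run supply begins at min AVC. From VC = 69y - 16y^2 + y^3, AVC = 69 - 16y + y^2.
dAVC/dy = -16 + 2y = 0 gives y = 8. min AVC = 69 - 16·8 + 8^2 = 5.
For P < €5 the firm produces nothing.

€5 per unit, at y = 8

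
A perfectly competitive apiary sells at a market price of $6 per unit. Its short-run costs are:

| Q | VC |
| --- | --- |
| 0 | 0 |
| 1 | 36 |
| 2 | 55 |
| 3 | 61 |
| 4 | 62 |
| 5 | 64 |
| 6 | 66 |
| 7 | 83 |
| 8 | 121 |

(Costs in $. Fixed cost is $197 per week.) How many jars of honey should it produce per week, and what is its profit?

Q = 0 (shut down); profit = -$197

Compute π = P·Q − TC at each output: Q=0: -197; Q=1: -227; Q=2: -240; Q=3: -240; Q=4: -235; Q=5: -231; Q=6: -227; Q=7: -238; Q=8: -270.
Profit is highest at Q = 0. Equivalently, the lowest AVC in the table is 66/6 ≈ $11 at Q = 6, and P = $6 falls below it — price never covers variable cost, so the firm shuts down and loses only its fixed cost.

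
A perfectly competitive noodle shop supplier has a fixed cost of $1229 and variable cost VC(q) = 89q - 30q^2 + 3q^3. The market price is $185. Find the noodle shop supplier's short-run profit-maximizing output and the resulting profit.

Profit = -$77 at q = 8

AVC = 89 - 30q + 3q^2; min AVC = $14 at q = 5. Since P = $185 ≥ min AVC, the firm produces.
With MC = 89 - 60q + 9q^2, P = MC on the upward-sloping part at q* = 8.
TR = 185·8 = 1480. TC = 1229 + 328 = 1557. Profit = 1480 − 1557 = -$77.
Shutting down would mean losing the fixed cost of $1229, so operating at a loss of $77 is better by $1152.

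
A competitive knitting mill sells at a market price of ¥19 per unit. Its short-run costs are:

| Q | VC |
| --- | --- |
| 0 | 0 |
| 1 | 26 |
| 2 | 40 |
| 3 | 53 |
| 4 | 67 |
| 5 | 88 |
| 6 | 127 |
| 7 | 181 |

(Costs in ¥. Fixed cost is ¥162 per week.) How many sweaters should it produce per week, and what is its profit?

Profit at each row (π = 19Q − TC): Q=0: -162; Q=1: -169; Q=2: -164; Q=3: -158; Q=4: -153; Q=5: -155; Q=6: -175; Q=7: -210.
Profit is maximized at Q = 4. AVC there is 67/4 = ¥16.75 ≤ P, so producing beats shutting down (which would give -¥162).

Q = 4; profit = -¥153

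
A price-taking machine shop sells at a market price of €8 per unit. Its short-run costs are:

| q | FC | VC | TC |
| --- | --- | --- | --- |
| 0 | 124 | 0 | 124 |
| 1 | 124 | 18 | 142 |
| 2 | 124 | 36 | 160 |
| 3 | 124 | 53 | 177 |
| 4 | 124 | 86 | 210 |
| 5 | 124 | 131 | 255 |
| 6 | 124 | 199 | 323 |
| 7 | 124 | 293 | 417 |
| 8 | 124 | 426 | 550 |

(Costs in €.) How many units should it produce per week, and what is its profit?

Tabulate TR − TC: q=0: -124; q=1: -134; q=2: -144; q=3: -153; q=4: -178; q=5: -215; q=6: -275; q=7: -361; q=8: -486.
Profit is highest at q = 0. Equivalently, the lowest AVC in the table is 53/3 ≈ €17.67 at q = 3, and P = €8 falls below it — price never covers variable cost, so the firm shuts down and loses only its fixed cost.

q = 0 (shut down); profit = -€124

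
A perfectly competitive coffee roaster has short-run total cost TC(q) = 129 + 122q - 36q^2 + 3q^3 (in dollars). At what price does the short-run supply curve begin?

$14 per unit

Short-run supply begins at min AVC. From VC = 122q - 36q^2 + 3q^3, AVC = 122 - 36q + 3q^2.
At the minimum of AVC, MC = AVC. MC = 122 - 72q + 9q^2; setting MC = AVC gives 6q^2 - 36q = 0, so q = 6. min AVC = 14.
For P < $14 the firm produces nothing.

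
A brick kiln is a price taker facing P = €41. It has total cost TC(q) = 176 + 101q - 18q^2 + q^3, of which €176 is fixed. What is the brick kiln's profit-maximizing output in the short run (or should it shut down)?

Produce at q = 10

Strip out fixed cost: VC = 101q - 18q^2 + q^3. Then AVC = 101 - 18q + q^2 and MC = 101 - 36q + 3q^2.
AVC is minimized where dAVC/dq = -18 + 2q = 0, at q = 9; min AVC = 101 - 18·9 + 9^2 = €20.
P = €41 exceeds min AVC = €20, so the firm stays open.
Solving P = MC: 60 - 36q + 3q^2 = 0 ⇒ q = 2 or 10. On the upward-sloping branch, q* = 10.
Check: AVC at q = 10 is €21 ≤ P, so revenue covers variable cost.
Profit = P·q − TC = 41·10 − 386 = €24.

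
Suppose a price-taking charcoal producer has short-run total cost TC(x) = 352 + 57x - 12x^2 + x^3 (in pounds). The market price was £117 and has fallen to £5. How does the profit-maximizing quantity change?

AVC = 57 - 12x + x^2, minimized at x = 6 where min AVC = £21. MC = 57 - 24x + 3x^2.
With P = £117 above the shutdown price, P = MC gives x = 10.
At P = £5 < min AVC = £21, price no longer covers variable cost at any output, so the firm shuts down: x = 0.

Output falls from 10 to 0 (the firm shuts down)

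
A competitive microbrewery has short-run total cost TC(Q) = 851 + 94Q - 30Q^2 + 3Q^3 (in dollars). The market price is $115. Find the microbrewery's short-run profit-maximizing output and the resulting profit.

AVC = 94 - 30Q + 3Q^2 has its minimum $19 at Q = 5; price $115 clears that bar, so the firm operates.
MC = 94 - 60Q + 9Q^2. Setting P = MC and taking the root on the rising branch gives Q* = 7.
TR = 115·7 = 805. TC = 851 + 217 = 1068. Profit = 805 − 1068 = -$263.
Shutting down would mean losing the fixed cost of $851, so operating at a loss of $263 is better by $588.

Profit = -$263 at Q = 7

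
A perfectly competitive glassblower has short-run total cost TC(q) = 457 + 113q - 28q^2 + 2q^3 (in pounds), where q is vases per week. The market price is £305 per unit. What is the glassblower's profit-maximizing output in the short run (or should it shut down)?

Strip out fixed cost: VC = 113q - 28q^2 + 2q^3. Then AVC = 113 - 28q + 2q^2 and MC = 113 - 56q + 6q^2.
AVC is minimized where dAVC/dq = -28 + 4q = 0, at q = 7; min AVC = 113 - 28·7 + 2·7^2 = £15.
P = £305 exceeds min AVC = £15, so the firm stays open.
Set P = MC: 305 = 113 - 56q + 6q^2 → -192 - 56q + 6q^2 = 0. The roots are q = -8/3 and q = 12; the profit-maximizing output is on the rising part of MC, so q* = 12.
Check: AVC at q = 12 is £65 ≤ P, so revenue covers variable cost.
Profit = P·q − TC = 305·12 − 1237 = £2423.

Produce at q = 12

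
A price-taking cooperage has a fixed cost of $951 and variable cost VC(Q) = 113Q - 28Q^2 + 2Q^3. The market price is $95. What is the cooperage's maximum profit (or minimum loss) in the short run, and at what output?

AVC = 113 - 28Q + 2Q^2 has its minimum $15 at Q = 7; price $95 clears that bar, so the firm operates.
MC = 113 - 56Q + 6Q^2. Setting P = MC and taking the root on the rising branch gives Q* = 9.
TR = 95·9 = 855. TC = 951 + 207 = 1158. Profit = 855 − 1158 = -$303.
That loss of $303 beats the $951 the firm would lose by shutting down; producing recovers $648 of fixed cost.

Profit = -$303 at Q = 9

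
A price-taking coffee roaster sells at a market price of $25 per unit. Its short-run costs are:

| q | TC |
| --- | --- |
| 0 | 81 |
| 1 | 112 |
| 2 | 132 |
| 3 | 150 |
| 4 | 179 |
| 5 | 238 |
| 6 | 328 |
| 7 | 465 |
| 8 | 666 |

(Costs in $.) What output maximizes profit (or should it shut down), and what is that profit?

Tabulate TR − TC: q=0: -81; q=1: -87; q=2: -82; q=3: -75; q=4: -79; q=5: -113; q=6: -178; q=7: -290; q=8: -466.
Profit is maximized at q = 3. AVC there is 69/3 = $23 ≤ P, so producing beats shutting down (which would give -$81).

q = 3; profit = -$75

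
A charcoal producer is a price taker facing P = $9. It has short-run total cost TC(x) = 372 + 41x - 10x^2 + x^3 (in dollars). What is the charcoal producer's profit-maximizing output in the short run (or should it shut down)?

Shut down

From TC, MC = TC'(x) = 41 - 20x + 3x^2 and AVC = VC/x = 41 - 10x + x^2.
AVC hits its minimum where MC = AVC, at x = 5, giving min AVC = 41 - 10·5 + 5^2 = $16.
Since P = $9 < min AVC = $16, price fails to cover variable cost at any output.
Best response: produce nothing and absorb the $372 fixed cost.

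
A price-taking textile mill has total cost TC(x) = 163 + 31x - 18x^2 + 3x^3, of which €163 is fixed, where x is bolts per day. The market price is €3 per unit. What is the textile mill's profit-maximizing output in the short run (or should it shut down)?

Strip out fixed cost: VC = 31x - 18x^2 + 3x^3. Then AVC = 31 - 18x + 3x^2 and MC = 31 - 36x + 9x^2.
The AVC parabola has its vertex at x = 18/6 = 3, where AVC = 31 - 18·3 + 3·3^2 = €4.
With P < min AVC (€3 < €4), every unit sold adds to the loss.
Shutting down limits the loss to fixed cost, €163.

Shut down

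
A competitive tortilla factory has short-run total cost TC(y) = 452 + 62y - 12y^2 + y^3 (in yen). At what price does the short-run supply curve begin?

¥26 per unit

Short-run supply begins at min AVC. From VC = 62y - 12y^2 + y^3, AVC = 62 - 12y + y^2.
dAVC/dy = -12 + 2y = 0 gives y = 6. min AVC = 62 - 12·6 + 6^2 = 26.
So the shutdown price is ¥26.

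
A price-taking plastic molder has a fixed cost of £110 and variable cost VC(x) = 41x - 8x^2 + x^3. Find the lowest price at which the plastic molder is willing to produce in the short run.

£25 per unit

Short-run supply begins at min AVC. From VC = 41x - 8x^2 + x^3, AVC = 41 - 8x + x^2.
At the minimum of AVC, MC = AVC. MC = 41 - 16x + 3x^2; setting MC = AVC gives 2x^2 - 8x = 0, so x = 4. min AVC = 25.
So the shutdown price is £25.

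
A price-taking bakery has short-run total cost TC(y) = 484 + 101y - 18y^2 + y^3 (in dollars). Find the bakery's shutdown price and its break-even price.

Shutdown price = $20; break-even price = $68

Shutdown price = min AVC. AVC = 101 - 18y + y^2, with vertex at y = 9 and minimum $20.
ATC = 484/y + 101 - 18y + y^2. Setting dATC/dy = −484/y^2 − 18 + 2y = 0 gives y = 11 (since 2·11^3 − 18·11^2 = 484).
min ATC = 484/11 + 101 − 18·11 + 11^2 = $68. That is the break-even price.
For $20 ≤ P < $68 the firm produces at a loss; below $20 it shuts down.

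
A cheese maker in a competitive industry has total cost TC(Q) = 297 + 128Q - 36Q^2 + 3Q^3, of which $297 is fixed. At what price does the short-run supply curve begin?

$20 per unit

The shutdown price is the minimum of AVC. VC = 128Q - 36Q^2 + 3Q^3, so AVC = 128 - 36Q + 3Q^2.
At the minimum of AVC, MC = AVC. MC = 128 - 72Q + 9Q^2; setting MC = AVC gives 6Q^2 - 36Q = 0, so Q = 6. min AVC = 20.
So the shutdown price is $20.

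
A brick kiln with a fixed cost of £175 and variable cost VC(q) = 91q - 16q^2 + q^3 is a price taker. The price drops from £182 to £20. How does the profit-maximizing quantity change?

Output falls from 13 to 0 (the firm shuts down)

AVC = 91 - 16q + q^2, minimized at q = 8 where min AVC = £27. MC = 91 - 32q + 3q^2.
With P = £182 above the shutdown price, P = MC gives q = 13.
At P = £20 < min AVC = £27, price no longer covers variable cost at any output, so the firm shuts down: q = 0.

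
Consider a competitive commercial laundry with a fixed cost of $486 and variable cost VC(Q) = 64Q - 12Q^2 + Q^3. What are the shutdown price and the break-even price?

Shutdown price = $28; break-even price = $91

Shutdown price = min AVC. AVC = 64 - 12Q + Q^2, with vertex at Q = 6 and minimum $28.
ATC = 486/Q + 64 - 12Q + Q^2. Setting dATC/dQ = −486/Q^2 − 12 + 2Q = 0 gives Q = 9 (since 2·9^3 − 12·9^2 = 486).
min ATC = 486/9 + 64 − 12·9 + 9^2 = $91. That is the break-even price.
Between these two prices the firm operates at a loss; above $91 it earns a profit.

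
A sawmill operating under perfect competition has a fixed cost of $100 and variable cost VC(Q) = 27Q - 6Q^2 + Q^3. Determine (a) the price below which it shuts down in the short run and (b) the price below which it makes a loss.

Shutdown price = min AVC. AVC = 27 - 6Q + Q^2, with vertex at Q = 3 and minimum $18.
ATC = 100/Q + 27 - 6Q + Q^2. Setting dATC/dQ = −100/Q^2 − 6 + 2Q = 0 gives Q = 5 (since 2·5^3 − 6·5^2 = 100).
min ATC = 100/5 + 27 − 6·5 + 5^2 = $42. That is the break-even price.
Between these two prices the firm operates at a loss; above $42 it earns a profit.

Shutdown price = $18; break-even price = $42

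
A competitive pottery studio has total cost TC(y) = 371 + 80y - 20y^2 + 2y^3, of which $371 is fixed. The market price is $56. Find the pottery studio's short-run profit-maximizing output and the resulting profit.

Profit = -$227 at y = 6

AVC = 80 - 20y + 2y^2; min AVC = $30 at y = 5. Since P = $56 ≥ min AVC, the firm produces.
With MC = 80 - 40y + 6y^2, P = MC on the upward-sloping part at y* = 6.
TR = 56·6 = 336. TC = 371 + 192 = 563. Profit = 336 − 563 = -$227.
That loss of $227 beats the $371 the firm would lose by shutting down; producing recovers $144 of fixed cost.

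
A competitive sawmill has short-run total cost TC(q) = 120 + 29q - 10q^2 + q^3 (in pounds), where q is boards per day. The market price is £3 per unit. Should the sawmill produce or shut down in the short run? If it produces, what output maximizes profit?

From TC, MC = TC'(q) = 29 - 20q + 3q^2 and AVC = VC/q = 29 - 10q + q^2.
AVC hits its minimum where MC = AVC, at q = 5, giving min AVC = 29 - 10·5 + 5^2 = £4.
P = £3 lies below min AVC = £4; no output level covers variable cost.
Shutting down limits the loss to fixed cost, £120.

Shut down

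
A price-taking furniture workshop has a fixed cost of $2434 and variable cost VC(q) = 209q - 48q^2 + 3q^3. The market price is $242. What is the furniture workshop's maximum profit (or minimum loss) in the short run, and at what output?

AVC = 209 - 48q + 3q^2; min AVC = $17 at q = 8. Since P = $242 ≥ min AVC, the firm produces.
With MC = 209 - 96q + 9q^2, P = MC on the upward-sloping part at q* = 11.
TR = 242·11 = 2662. TC = 2434 + 484 = 2918. Profit = 2662 − 2918 = -$256.
Shutting down would mean losing the fixed cost of $2434, so operating at a loss of $256 is better by $2178.

Profit = -$256 at q = 11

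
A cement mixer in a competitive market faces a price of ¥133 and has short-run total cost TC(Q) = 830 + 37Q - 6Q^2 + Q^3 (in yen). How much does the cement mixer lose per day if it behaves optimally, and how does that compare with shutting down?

AVC = 37 - 6Q + Q^2; min AVC = ¥28 at Q = 3. Since P = ¥133 ≥ min AVC, the firm produces.
MC = 37 - 12Q + 3Q^2. Setting P = MC and taking the root on the rising branch gives Q* = 8.
TR = 133·8 = 1064. TC = 830 + 424 = 1254. Profit = 1064 − 1254 = -¥190.
That loss of ¥190 beats the ¥830 the firm would lose by shutting down; producing recovers ¥640 of fixed cost.

Profit = -¥190 at Q = 8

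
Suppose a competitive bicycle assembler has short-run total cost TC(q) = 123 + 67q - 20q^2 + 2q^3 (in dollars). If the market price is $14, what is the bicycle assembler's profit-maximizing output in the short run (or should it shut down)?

From TC, MC = TC'(q) = 67 - 40q + 6q^2 and AVC = VC/q = 67 - 20q + 2q^2.
AVC hits its minimum where MC = AVC, at q = 5, giving min AVC = 67 - 20·5 + 2·5^2 = $17.
P = $14 lies below min AVC = $17; no output level covers variable cost.
Best response: produce nothing and absorb the $123 fixed cost.

Shut down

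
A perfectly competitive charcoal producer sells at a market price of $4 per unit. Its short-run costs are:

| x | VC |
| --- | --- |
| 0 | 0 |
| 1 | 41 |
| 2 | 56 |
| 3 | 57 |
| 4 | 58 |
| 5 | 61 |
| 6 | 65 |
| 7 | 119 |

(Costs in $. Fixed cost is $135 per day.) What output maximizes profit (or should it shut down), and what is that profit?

Profit at each row (π = 4x − TC): x=0: -135; x=1: -172; x=2: -183; x=3: -180; x=4: -177; x=5: -176; x=6: -176; x=7: -226.
Profit is highest at x = 0. Equivalently, the lowest AVC in the table is 65/6 ≈ $10.83 at x = 6, and P = $4 falls below it — price never covers variable cost, so the firm shuts down and loses only its fixed cost.

x = 0 (shut down); profit = -$135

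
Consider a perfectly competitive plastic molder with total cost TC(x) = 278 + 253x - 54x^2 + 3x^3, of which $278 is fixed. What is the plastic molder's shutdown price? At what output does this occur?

The shutdown price is the minimum of AVC. VC = 253x - 54x^2 + 3x^3, so AVC = 253 - 54x + 3x^2.
At the minimum of AVC, MC = AVC. MC = 253 - 108x + 9x^2; setting MC = AVC gives 6x^2 - 54x = 0, so x = 9. min AVC = 10.
So the shutdown price is $10.

$10 per unit, at x = 9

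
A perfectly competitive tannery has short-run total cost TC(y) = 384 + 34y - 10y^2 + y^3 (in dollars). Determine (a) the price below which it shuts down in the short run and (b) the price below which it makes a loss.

Shutdown price = min AVC. AVC = 34 - 10y + y^2, with vertex at y = 5 and minimum $9.
ATC = 384/y + 34 - 10y + y^2. Setting dATC/dy = −384/y^2 − 10 + 2y = 0 gives y = 8 (since 2·8^3 − 10·8^2 = 384).
min ATC = 384/8 + 34 − 10·8 + 8^2 = $66. That is the break-even price.
For $9 ≤ P < $66 the firm produces at a loss; below $9 it shuts down.

Shutdown price = $9; break-even price = $66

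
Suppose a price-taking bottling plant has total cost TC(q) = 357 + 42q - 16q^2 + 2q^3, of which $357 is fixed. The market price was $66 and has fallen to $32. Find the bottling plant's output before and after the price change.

Output falls from 6 to 5

AVC = 42 - 16q + 2q^2, minimized at q = 4 where min AVC = $10. MC = 42 - 32q + 6q^2.
With P = $66 above the shutdown price, P = MC gives q = 6.
At P = $32 ≥ min AVC, set P = MC: q = 5. The firm stays open but cuts output.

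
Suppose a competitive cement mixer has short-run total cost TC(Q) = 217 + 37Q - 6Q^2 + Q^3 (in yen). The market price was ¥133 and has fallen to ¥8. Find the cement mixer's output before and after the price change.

MC = 37 - 12Q + 3Q^2; the shutdown threshold is min AVC = ¥28 (at Q = 3).
With P = ¥133 above the shutdown price, P = MC gives Q = 8.
At P = ¥8 < min AVC = ¥28, price no longer covers variable cost at any output, so the firm shuts down: Q = 0.

Output falls from 8 to 0 (the firm shuts down)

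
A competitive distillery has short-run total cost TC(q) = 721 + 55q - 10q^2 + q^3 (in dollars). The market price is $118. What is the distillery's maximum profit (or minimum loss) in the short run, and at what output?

Profit = -$73 at q = 9

AVC = 55 - 10q + q^2 has its minimum $30 at q = 5; price $118 clears that bar, so the firm operates.
With MC = 55 - 20q + 3q^2, P = MC on the upward-sloping part at q* = 9.
TR = 118·9 = 1062. TC = 721 + 414 = 1135. Profit = 1062 − 1135 = -$73.
By producing, the firm covers all variable cost plus $648 of fixed cost; shutting down would lose the full $721.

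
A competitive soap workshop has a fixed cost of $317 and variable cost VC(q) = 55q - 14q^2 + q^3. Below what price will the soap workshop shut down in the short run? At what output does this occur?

The shutdown price is the minimum of AVC. VC = 55q - 14q^2 + q^3, so AVC = 55 - 14q + q^2.
dAVC/dq = -14 + 2q = 0 gives q = 7. min AVC = 55 - 14·7 + 7^2 = 6.
So the shutdown price is $6.

$6 per unit, at q = 7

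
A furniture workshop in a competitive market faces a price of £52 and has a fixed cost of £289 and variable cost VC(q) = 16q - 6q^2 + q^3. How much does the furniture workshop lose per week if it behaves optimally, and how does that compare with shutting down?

AVC = 16 - 6q + q^2; min AVC = £7 at q = 3. Since P = £52 ≥ min AVC, the firm produces.
With MC = 16 - 12q + 3q^2, P = MC on the upward-sloping part at q* = 6.
TR = 52·6 = 312. TC = 289 + 96 = 385. Profit = 312 − 385 = -£73.
By producing, the firm covers all variable cost plus £216 of fixed cost; shutting down would lose the full £289.

Profit = -£73 at q = 6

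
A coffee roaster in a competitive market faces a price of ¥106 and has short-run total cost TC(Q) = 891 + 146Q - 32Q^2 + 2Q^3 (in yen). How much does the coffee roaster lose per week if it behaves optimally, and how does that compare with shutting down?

Profit = -¥91 at Q = 10

AVC = 146 - 32Q + 2Q^2; min AVC = ¥18 at Q = 8. Since P = ¥106 ≥ min AVC, the firm produces.
With MC = 146 - 64Q + 6Q^2, P = MC on the upward-sloping part at Q* = 10.
TR = 106·10 = 1060. TC = 891 + 260 = 1151. Profit = 1060 − 1151 = -¥91.
That loss of ¥91 beats the ¥891 the firm would lose by shutting down; producing recovers ¥800 of fixed cost.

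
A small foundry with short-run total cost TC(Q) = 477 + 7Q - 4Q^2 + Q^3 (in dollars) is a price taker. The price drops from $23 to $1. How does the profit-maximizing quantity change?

Output falls from 4 to 0 (the firm shuts down)

MC = 7 - 8Q + 3Q^2; the shutdown threshold is min AVC = $3 (at Q = 2).
With P = $23 above the shutdown price, P = MC gives Q = 4.
At P = $1 < min AVC = $3, price no longer covers variable cost at any output, so the firm shuts down: Q = 0.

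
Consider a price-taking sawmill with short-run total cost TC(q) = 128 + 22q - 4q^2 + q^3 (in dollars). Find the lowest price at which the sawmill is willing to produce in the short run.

Short-run supply begins at min AVC. From VC = 22q - 4q^2 + q^3, AVC = 22 - 4q + q^2.
At the minimum of AVC, MC = AVC. MC = 22 - 8q + 3q^2; setting MC = AVC gives 2q^2 - 4q = 0, so q = 2. min AVC = 18.
So the shutdown price is $18.

$18 per unit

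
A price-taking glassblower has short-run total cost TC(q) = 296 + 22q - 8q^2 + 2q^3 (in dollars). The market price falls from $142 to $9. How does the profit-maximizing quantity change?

MC = 22 - 16q + 6q^2; the shutdown threshold is min AVC = $14 (at q = 2).
At P = $142 ≥ min AVC, set P = MC on the rising branch: q = 6.
At P = $9 < min AVC = $14, price no longer covers variable cost at any output, so the firm shuts down: q = 0.

Output falls from 6 to 0 (the firm shuts down)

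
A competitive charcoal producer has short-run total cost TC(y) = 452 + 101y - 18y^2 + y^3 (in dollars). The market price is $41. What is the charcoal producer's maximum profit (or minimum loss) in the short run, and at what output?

AVC = 101 - 18y + y^2; min AVC = $20 at y = 9. Since P = $41 ≥ min AVC, the firm produces.
With MC = 101 - 36y + 3y^2, P = MC on the upward-sloping part at y* = 10.
TR = 41·10 = 410. TC = 452 + 210 = 662. Profit = 410 − 662 = -$252.
That loss of $252 beats the $452 the firm would lose by shutting down; producing recovers $200 of fixed cost.

Profit = -$252 at y = 10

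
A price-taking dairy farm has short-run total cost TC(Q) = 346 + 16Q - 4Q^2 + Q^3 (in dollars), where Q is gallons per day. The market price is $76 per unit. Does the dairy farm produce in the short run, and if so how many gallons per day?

Produce at Q = 6

Variable cost is VC = 16Q - 4Q^2 + Q^3, so AVC = VC/Q = 16 - 4Q + Q^2 and MC = dTC/dQ = 16 - 8Q + 3Q^2.
AVC hits its minimum where MC = AVC, at Q = 2, giving min AVC = 16 - 4·2 + 2^2 = $12.
Since P = $76 ≥ min AVC = $12, price covers variable cost and the firm should produce.
P = MC gives -60 - 8Q + 3Q^2 = 0, with roots -10/3 and 6. Take the larger (rising MC): Q* = 6.
Check: AVC at Q = 6 is $28 ≤ P, so revenue covers variable cost.
Profit = P·Q − TC = 76·6 − 514 = -$58, a loss, but smaller than the $346 fixed cost the firm would lose by shutting down.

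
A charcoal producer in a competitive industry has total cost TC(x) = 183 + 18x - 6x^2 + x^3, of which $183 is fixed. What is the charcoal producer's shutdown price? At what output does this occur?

Short-run supply begins at min AVC. From VC = 18x - 6x^2 + x^3, AVC = 18 - 6x + x^2.
At the minimum of AVC, MC = AVC. MC = 18 - 12x + 3x^2; setting MC = AVC gives 2x^2 - 6x = 0, so x = 3. min AVC = 9.
So the shutdown price is $9.

$9 per unit, at x = 3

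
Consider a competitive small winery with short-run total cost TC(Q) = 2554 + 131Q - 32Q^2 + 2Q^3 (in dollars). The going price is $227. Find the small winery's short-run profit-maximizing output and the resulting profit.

AVC = 131 - 32Q + 2Q^2 has its minimum $3 at Q = 8; price $227 clears that bar, so the firm operates.
With MC = 131 - 64Q + 6Q^2, P = MC on the upward-sloping part at Q* = 12.
TR = 227·12 = 2724. TC = 2554 + 420 = 2974. Profit = 2724 − 2974 = -$250.
By producing, the firm covers all variable cost plus $2304 of fixed cost; shutting down would lose the full $2554.

Profit = -$250 at Q = 12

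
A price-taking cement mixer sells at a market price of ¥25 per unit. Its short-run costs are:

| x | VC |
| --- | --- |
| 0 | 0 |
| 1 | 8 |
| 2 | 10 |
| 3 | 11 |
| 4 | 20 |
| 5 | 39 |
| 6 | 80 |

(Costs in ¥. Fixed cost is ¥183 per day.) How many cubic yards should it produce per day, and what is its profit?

Tabulate TR − TC: x=0: -183; x=1: -166; x=2: -143; x=3: -119; x=4: -103; x=5: -97; x=6: -113.
Profit is maximized at x = 5. AVC there is 39/5 = ¥7.80 ≤ P, so producing beats shutting down (which would give -¥183).

x = 5; profit = -¥97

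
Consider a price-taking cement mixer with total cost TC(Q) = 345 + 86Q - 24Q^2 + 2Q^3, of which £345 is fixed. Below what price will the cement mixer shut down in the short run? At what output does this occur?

The shutdown price is the minimum of AVC. VC = 86Q - 24Q^2 + 2Q^3, so AVC = 86 - 24Q + 2Q^2.
At the minimum of AVC, MC = AVC. MC = 86 - 48Q + 6Q^2; setting MC = AVC gives 4Q^2 - 24Q = 0, so Q = 6. min AVC = 14.
So the shutdown price is £14.

£14 per unit, at Q = 6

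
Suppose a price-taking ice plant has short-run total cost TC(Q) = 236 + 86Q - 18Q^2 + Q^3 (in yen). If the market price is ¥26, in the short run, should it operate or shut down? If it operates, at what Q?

Produce at Q = 10

Strip out fixed cost: VC = 86Q - 18Q^2 + Q^3. Then AVC = 86 - 18Q + Q^2 and MC = 86 - 36Q + 3Q^2.
AVC is minimized where dAVC/dQ = -18 + 2Q = 0, at Q = 9; min AVC = 86 - 18·9 + 9^2 = ¥5.
P = ¥26 exceeds min AVC = ¥5, so the firm stays open.
Solving P = MC: 60 - 36Q + 3Q^2 = 0 ⇒ Q = 2 or 10. On the upward-sloping branch, Q* = 10.
Check: AVC at Q = 10 is ¥6 ≤ P, so revenue covers variable cost.
Profit = P·Q − TC = 26·10 − 296 = -¥36, a loss, but smaller than the ¥236 fixed cost the firm would lose by shutting down.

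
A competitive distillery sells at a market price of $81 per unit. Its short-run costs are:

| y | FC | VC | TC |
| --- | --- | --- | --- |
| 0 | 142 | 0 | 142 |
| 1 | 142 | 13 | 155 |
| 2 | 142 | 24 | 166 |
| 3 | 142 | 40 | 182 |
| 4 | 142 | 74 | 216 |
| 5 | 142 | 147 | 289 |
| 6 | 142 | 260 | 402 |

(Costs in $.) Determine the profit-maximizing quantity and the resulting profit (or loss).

y = 5; profit = $116

Profit at each row (π = 81y − TC): y=0: -142; y=1: -74; y=2: -4; y=3: 61; y=4: 108; y=5: 116; y=6: 84.
Profit is maximized at y = 5. AVC there is 147/5 = $29.40 ≤ P, so producing beats shutting down (which would give -$142).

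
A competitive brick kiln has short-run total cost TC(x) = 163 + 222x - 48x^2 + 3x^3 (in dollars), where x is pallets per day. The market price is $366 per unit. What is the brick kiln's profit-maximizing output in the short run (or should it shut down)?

Produce at x = 12

Variable cost is VC = 222x - 48x^2 + 3x^3, so AVC = VC/x = 222 - 48x + 3x^2 and MC = dTC/dx = 222 - 96x + 9x^2.
AVC is minimized where dAVC/dx = -48 + 6x = 0, at x = 8; min AVC = 222 - 48·8 + 3·8^2 = $30.
Since P = $366 ≥ min AVC = $30, price covers variable cost and the firm should produce.
P = MC gives -144 - 96x + 9x^2 = 0, with roots -4/3 and 12. Take the larger (rising MC): x* = 12.
Check: AVC at x = 12 is $78 ≤ P, so revenue covers variable cost.
Profit = P·x − TC = 366·12 − 1099 = $3293.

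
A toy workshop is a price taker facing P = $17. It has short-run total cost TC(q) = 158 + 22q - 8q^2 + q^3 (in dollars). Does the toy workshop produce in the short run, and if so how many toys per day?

Produce at q = 5

From TC, MC = TC'(q) = 22 - 16q + 3q^2 and AVC = VC/q = 22 - 8q + q^2.
The AVC parabola has its vertex at q = 8/2 = 4, where AVC = 22 - 8·4 + 4^2 = $6.
Since P = $17 ≥ min AVC = $6, price covers variable cost and the firm should produce.
Solving P = MC: 5 - 16q + 3q^2 = 0 ⇒ q = 1/3 or 5. On the upward-sloping branch, q* = 5.
Check: AVC at q = 5 is $7 ≤ P, so revenue covers variable cost.
Profit = P·q − TC = 17·5 − 193 = -$108, a loss, but smaller than the $158 fixed cost the firm would lose by shutting down.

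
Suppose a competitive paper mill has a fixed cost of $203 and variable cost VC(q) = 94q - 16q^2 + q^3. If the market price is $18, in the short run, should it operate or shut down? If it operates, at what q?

From TC, MC = TC'(q) = 94 - 32q + 3q^2 and AVC = VC/q = 94 - 16q + q^2.
AVC is minimized where dAVC/dq = -16 + 2q = 0, at q = 8; min AVC = 94 - 16·8 + 8^2 = $30.
P = $18 lies below min AVC = $30; no output level covers variable cost.
Shutting down limits the loss to fixed cost, $203.

Shut down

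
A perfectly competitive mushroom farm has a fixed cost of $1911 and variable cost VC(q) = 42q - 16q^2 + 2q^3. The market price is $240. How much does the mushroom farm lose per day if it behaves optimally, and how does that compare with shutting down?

AVC = 42 - 16q + 2q^2 has its minimum $10 at q = 4; price $240 clears that bar, so the firm operates.
With MC = 42 - 32q + 6q^2, P = MC on the upward-sloping part at q* = 9.
TR = 240·9 = 2160. TC = 1911 + 540 = 2451. Profit = 2160 − 2451 = -$291.
By producing, the firm covers all variable cost plus $1620 of fixed cost; shutting down would lose the full $1911.

Profit = -$291 at q = 9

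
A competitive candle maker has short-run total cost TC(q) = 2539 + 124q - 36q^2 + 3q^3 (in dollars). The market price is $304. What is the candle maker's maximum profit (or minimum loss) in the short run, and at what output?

Profit = -$139 at q = 10

AVC = 124 - 36q + 3q^2 has its minimum $16 at q = 6; price $304 clears that bar, so the firm operates.
MC = 124 - 72q + 9q^2. Setting P = MC and taking the root on the rising branch gives q* = 10.
TR = 304·10 = 3040. TC = 2539 + 640 = 3179. Profit = 3040 − 3179 = -$139.
By producing, the firm covers all variable cost plus $2400 of fixed cost; shutting down would lose the full $2539.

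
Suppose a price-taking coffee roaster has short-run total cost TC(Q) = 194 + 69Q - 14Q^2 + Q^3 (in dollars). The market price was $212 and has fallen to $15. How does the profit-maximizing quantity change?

Output falls from 13 to 0 (the firm shuts down)

AVC = 69 - 14Q + Q^2, minimized at Q = 7 where min AVC = $20. MC = 69 - 28Q + 3Q^2.
At P = $212 ≥ min AVC, set P = MC on the rising branch: Q = 13.
At P = $15 < min AVC = $20, price no longer covers variable cost at any output, so the firm shuts down: Q = 0.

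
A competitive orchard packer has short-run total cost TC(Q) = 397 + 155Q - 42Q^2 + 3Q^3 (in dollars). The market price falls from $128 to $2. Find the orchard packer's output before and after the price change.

MC = 155 - 84Q + 9Q^2; the shutdown threshold is min AVC = $8 (at Q = 7).
At P = $128 ≥ min AVC, set P = MC on the rising branch: Q = 9.
At P = $2 < min AVC = $8, price no longer covers variable cost at any output, so the firm shuts down: Q = 0.

Output falls from 9 to 0 (the firm shuts down)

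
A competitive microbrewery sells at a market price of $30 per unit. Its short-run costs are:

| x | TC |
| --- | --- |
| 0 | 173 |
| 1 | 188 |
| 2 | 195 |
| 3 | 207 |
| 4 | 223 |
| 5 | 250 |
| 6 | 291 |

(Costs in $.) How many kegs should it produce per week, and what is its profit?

x = 5; profit = -$100

Profit at each row (π = 30x − TC): x=0: -173; x=1: -158; x=2: -135; x=3: -117; x=4: -103; x=5: -100; x=6: -111.
Profit is maximized at x = 5. AVC there is 77/5 = $15.40 ≤ P, so producing beats shutting down (which would give -$173).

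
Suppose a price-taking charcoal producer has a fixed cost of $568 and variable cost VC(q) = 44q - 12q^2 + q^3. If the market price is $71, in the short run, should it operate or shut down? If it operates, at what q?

Produce at q = 9

Strip out fixed cost: VC = 44q - 12q^2 + q^3. Then AVC = 44 - 12q + q^2 and MC = 44 - 24q + 3q^2.
AVC hits its minimum where MC = AVC, at q = 6, giving min AVC = 44 - 12·6 + 6^2 = $8.
P = $71 exceeds min AVC = $8, so the firm stays open.
P = MC gives -27 - 24q + 3q^2 = 0, with roots -1 and 9. Take the larger (rising MC): q* = 9.
Check: AVC at q = 9 is $17 ≤ P, so revenue covers variable cost.
Profit = P·q − TC = 71·9 − 721 = -$82, a loss, but smaller than the $568 fixed cost the firm would lose by shutting down.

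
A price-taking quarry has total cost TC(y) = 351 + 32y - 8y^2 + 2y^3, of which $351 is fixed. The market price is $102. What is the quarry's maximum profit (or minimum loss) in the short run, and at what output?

Profit = -$51 at y = 5

AVC = 32 - 8y + 2y^2; min AVC = $24 at y = 2. Since P = $102 ≥ min AVC, the firm produces.
MC = 32 - 16y + 6y^2. Setting P = MC and taking the root on the rising branch gives y* = 5.
TR = 102·5 = 510. TC = 351 + 210 = 561. Profit = 510 − 561 = -$51.
Shutting down would mean losing the fixed cost of $351, so operating at a loss of $51 is better by $300.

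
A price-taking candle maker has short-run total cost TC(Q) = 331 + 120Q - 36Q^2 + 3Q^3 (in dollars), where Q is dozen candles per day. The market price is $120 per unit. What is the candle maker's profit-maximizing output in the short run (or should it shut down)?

Produce at Q = 8

Variable cost is VC = 120Q - 36Q^2 + 3Q^3, so AVC = VC/Q = 120 - 36Q + 3Q^2 and MC = dTC/dQ = 120 - 72Q + 9Q^2.
The AVC parabola has its vertex at Q = 36/6 = 6, where AVC = 120 - 36·6 + 3·6^2 = $12.
Because $120 ≥ $12, revenue can cover variable cost; the firm operates.
Set P = MC: 120 = 120 - 72Q + 9Q^2 → -72Q + 9Q^2 = 0. The roots are Q = 0 and Q = 8; the profit-maximizing output is on the rising part of MC, so Q* = 8.
Check: AVC at Q = 8 is $24 ≤ P, so revenue covers variable cost.
Profit = P·Q − TC = 120·8 − 523 = $437.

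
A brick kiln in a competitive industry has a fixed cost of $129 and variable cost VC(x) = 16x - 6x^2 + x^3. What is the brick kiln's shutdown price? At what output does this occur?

Short-run supply begins at min AVC. From VC = 16x - 6x^2 + x^3, AVC = 16 - 6x + x^2.
At the minimum of AVC, MC = AVC. MC = 16 - 12x + 3x^2; setting MC = AVC gives 2x^2 - 6x = 0, so x = 3. min AVC = 7.
The firm shuts down for any P below $7.

$7 per unit, at x = 3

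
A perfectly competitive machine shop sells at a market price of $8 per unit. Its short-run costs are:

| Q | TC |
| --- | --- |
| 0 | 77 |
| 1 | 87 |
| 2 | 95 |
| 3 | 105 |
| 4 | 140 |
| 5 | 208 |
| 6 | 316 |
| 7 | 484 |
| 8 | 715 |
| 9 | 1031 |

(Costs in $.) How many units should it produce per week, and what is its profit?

Compute π = P·Q − TC at each output: Q=0: -77; Q=1: -79; Q=2: -79; Q=3: -81; Q=4: -108; Q=5: -168; Q=6: -268; Q=7: -428; Q=8: -651; Q=9: -959.
Profit is highest at Q = 0. Equivalently, the lowest AVC in the table is 18/2 ≈ $9 at Q = 2, and P = $8 falls below it — price never covers variable cost, so the firm shuts down and loses only its fixed cost.

Q = 0 (shut down); profit = -$77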